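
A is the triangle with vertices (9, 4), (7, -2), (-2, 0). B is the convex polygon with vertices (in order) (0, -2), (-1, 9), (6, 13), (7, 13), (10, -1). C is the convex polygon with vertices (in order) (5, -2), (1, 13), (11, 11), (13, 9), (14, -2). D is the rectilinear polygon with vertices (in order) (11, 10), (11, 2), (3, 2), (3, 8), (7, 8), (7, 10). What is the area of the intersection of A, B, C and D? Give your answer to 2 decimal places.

The intersection is the polygon with vertices (3.895,2.144), (8.934,3.976), (8.957,3.87), (8.333,2), (3.933,2).
By the shoelace formula its area is 4.80.

4.80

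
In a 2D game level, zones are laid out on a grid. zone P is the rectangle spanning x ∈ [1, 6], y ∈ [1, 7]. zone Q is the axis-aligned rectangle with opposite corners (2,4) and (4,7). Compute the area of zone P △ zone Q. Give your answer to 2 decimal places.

24.00

|zone P∩zone Q|: x∈[2,4], y∈[4,7] → 2·3 = 6.
|zone P △ zone Q| = |zone P| + |zone Q| − 2·|zone P∩zone Q| = 30 + 6 − 12 = 24.00.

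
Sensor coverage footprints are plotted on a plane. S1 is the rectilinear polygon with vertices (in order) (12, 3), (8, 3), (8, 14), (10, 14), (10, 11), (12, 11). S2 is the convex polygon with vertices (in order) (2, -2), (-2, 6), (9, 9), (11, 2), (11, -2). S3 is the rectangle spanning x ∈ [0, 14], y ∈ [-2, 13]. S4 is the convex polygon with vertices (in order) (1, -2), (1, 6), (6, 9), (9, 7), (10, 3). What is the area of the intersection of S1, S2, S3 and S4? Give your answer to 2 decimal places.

6.33

The intersection is the polygon with vertices (8,3), (8,7.667), (9,7), (10,3).
By the shoelace formula its area is 6.33.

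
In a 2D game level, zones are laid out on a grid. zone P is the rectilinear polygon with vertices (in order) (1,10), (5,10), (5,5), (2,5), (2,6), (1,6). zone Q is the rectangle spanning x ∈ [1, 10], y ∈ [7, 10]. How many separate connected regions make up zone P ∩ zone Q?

1

zone P ∩ zone Q is a single connected region.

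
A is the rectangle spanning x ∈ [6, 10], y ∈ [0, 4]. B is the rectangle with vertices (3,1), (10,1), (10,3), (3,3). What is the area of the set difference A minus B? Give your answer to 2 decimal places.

|A∩B|: x∈[6,10], y∈[1,3] → 4·2 = 8.
|A| = 16.
|A ∖ B| = |A| − |A∩B| = 16 − 8 = 8.00.

8.00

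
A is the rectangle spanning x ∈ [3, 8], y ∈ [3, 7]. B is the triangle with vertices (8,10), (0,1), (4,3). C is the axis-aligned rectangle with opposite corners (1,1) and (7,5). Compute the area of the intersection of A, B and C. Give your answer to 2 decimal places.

2.97

The intersection is the polygon with vertices (4,3), (3,3), (3,4.375), (3.556,5), (5.143,5).
By the shoelace formula its area is 2.97.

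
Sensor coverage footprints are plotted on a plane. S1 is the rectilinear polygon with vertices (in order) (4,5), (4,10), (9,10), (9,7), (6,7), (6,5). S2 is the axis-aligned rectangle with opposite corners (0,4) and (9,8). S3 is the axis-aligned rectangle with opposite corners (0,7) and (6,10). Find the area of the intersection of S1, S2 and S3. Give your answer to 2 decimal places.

The intersection is the polygon with vertices (6,8), (6,7), (4,7), (4,8).
By the shoelace formula its area is 2.00.

2.00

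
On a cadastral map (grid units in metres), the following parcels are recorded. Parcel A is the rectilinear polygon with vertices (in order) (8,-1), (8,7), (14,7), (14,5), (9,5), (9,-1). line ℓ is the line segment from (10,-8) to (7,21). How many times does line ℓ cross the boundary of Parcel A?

The segment meets the boundary at (8.448,7), (9,1.667).

2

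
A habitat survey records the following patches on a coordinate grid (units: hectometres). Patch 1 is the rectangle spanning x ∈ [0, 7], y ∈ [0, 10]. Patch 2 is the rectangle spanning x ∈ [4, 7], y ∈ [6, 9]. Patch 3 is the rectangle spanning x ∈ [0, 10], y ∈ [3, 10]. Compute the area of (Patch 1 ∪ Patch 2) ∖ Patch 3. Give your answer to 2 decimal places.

|Patch 1 ∪ Patch 2| = 70.
|(Patch 1 ∪ Patch 2) ∩ Patch 3| = 49.
|(Patch 1 ∪ Patch 2) ∖ Patch 3| = 70 − 49 = 21.00.

21.00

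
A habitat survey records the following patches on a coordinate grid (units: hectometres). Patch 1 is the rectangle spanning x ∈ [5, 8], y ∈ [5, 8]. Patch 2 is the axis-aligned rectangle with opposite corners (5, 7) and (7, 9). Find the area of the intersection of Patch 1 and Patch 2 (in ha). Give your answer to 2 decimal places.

|Patch 1∩Patch 2|: x∈[5,7], y∈[7,8] → 2·1 = 2.

2.00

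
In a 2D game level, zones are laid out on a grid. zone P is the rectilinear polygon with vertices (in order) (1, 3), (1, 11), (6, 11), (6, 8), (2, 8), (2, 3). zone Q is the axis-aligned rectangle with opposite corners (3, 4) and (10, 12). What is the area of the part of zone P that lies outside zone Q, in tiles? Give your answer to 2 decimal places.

|zone P| = 20, |zone P∩zone Q| = 9.
|zone P ∖ zone Q| = |zone P| − |zone P∩zone Q| = 20 − 9 = 11.00.

11.00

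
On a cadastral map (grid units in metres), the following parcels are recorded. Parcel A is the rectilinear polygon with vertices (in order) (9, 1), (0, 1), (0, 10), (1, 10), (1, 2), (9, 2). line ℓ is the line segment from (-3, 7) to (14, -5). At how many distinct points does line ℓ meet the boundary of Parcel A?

The segment meets the boundary at (5.5,1), (4.083,2), (1,4.176), (0,4.882).

4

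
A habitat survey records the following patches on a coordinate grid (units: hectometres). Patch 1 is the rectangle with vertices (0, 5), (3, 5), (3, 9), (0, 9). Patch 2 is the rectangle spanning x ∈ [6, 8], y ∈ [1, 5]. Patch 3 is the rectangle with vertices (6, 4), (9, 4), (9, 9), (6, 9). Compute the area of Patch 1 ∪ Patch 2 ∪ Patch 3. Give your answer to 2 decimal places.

By inclusion–exclusion:
Individual areas: |Patch 1| = 12, |Patch 2| = 8, |Patch 3| = 15.
|Patch 1∩Patch 2| = 0 (no overlap).
|Patch 1∩Patch 3| = 0 (no overlap).
|Patch 2∩Patch 3|: x∈[6,8], y∈[4,5] → 2·1 = 2.
|Patch 1∩Patch 2∩Patch 3| = 0.
|Patch 1 ∪ Patch 2 ∪ Patch 3| = 35 − 2 + 0 = 33.00.

33.00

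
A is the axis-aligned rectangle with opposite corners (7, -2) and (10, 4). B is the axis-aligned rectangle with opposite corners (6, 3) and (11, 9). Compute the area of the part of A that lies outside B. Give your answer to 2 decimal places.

15.00

|A∩B|: x∈[7,10], y∈[3,4] → 3·1 = 3.
|A| = 18.
|A ∖ B| = |A| − |A∩B| = 18 − 3 = 15.00.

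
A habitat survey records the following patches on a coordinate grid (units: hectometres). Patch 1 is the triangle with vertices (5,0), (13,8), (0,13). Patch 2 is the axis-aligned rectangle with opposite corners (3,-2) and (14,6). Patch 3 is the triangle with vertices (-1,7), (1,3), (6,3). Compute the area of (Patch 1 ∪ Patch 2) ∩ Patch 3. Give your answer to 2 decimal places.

2.57

The region (Patch 1 ∪ Patch 2) ∩ Patch 3 is the polygon with vertices (3,4.714), (6,3), (3,3).
By the shoelace formula its area is 2.57.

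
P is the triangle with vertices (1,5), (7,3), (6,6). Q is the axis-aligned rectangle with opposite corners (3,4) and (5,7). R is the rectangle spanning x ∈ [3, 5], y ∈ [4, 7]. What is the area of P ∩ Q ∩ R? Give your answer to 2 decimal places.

3.03

The intersection is the polygon with vertices (3,5.4), (5,5.8), (5,4), (4,4), (3,4.333).
By the shoelace formula its area is 3.03.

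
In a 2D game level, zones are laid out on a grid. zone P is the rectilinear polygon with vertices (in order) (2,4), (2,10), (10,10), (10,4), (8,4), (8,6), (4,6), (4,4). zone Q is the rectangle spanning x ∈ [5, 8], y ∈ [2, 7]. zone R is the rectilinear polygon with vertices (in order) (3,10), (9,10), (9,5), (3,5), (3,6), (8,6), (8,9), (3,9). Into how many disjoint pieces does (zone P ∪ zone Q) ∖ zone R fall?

2

(zone P ∪ zone Q) ∖ zone R splits into 2 disjoint pieces (area 22, area 16).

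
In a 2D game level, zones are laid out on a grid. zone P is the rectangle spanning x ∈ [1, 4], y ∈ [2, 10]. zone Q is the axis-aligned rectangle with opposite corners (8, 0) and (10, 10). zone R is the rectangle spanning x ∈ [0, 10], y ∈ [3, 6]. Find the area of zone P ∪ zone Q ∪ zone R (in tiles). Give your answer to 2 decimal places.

59.00

By inclusion–exclusion:
Individual areas: |zone P| = 24, |zone Q| = 20, |zone R| = 30.
|zone P∩zone Q| = 0 (no overlap).
|zone P∩zone R|: x∈[1,4], y∈[3,6] → 3·3 = 9.
|zone Q∩zone R|: x∈[8,10], y∈[3,6] → 2·3 = 6.
|zone P∩zone Q∩zone R| = 0.
|zone P ∪ zone Q ∪ zone R| = 74 − 15 + 0 = 59.00.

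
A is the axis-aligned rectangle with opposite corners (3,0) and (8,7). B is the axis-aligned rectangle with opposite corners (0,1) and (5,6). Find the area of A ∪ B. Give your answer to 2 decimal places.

50.00

By inclusion–exclusion:
Individual areas: |A| = 35, |B| = 25.
|A∩B|: x∈[3,5], y∈[1,6] → 2·5 = 10.
|A ∪ B| = 60 − 10 = 50.00.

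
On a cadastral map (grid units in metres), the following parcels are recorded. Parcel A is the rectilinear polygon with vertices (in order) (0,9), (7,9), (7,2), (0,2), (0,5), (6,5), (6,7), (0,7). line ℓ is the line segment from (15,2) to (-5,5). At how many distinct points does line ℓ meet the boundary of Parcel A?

2

The segment meets the boundary at (0,4.25), (7,3.2).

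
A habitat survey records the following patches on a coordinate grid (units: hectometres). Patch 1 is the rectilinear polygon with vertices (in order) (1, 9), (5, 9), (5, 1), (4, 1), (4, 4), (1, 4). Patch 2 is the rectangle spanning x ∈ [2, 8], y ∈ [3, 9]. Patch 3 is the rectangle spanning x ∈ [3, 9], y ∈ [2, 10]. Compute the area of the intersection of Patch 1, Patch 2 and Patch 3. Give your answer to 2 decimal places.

The intersection is the polygon with vertices (5,3), (4,3), (4,4), (3,4), (3,9), (5,9).
By the shoelace formula its area is 11.00.

11.00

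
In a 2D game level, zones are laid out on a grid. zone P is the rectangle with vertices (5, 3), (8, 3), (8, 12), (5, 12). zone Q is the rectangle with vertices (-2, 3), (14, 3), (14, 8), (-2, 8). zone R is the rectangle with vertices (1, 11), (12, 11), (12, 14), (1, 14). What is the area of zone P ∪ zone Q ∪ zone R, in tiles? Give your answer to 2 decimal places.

By inclusion–exclusion:
Individual areas: |zone P| = 27, |zone Q| = 80, |zone R| = 33.
|zone P∩zone Q|: x∈[5,8], y∈[3,8] → 3·5 = 15.
|zone P∩zone R|: x∈[5,8], y∈[11,12] → 3·1 = 3.
|zone Q∩zone R| = 0 (no overlap).
|zone P∩zone Q∩zone R| = 0.
|zone P ∪ zone Q ∪ zone R| = 140 − 18 + 0 = 122.00.

122.00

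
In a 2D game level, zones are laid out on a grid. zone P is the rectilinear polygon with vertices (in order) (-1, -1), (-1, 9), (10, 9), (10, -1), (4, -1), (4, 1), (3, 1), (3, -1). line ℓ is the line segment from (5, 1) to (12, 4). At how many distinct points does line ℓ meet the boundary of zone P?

The segment meets the boundary at (10,3.143).

1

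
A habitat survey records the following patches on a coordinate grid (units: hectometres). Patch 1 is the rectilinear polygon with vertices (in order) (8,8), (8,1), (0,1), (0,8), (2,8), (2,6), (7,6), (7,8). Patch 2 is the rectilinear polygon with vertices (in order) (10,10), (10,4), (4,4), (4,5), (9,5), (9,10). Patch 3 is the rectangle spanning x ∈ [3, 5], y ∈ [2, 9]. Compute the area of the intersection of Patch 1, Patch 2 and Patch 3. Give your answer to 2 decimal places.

The intersection is the polygon with vertices (4,4), (4,5), (5,5), (5,4).
By the shoelace formula its area is 1.00.

1.00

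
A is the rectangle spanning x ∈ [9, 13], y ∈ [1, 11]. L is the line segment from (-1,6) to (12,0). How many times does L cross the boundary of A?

2

The segment meets the boundary at (9.833,1), (9,1.385).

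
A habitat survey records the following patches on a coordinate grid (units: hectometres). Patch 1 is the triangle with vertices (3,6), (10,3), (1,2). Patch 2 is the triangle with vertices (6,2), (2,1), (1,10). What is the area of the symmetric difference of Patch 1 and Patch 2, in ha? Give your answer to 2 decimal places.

17.45

|Patch 1| = 17, |Patch 2| = 18.5, |Patch 1∩Patch 2| = 9.025.
|Patch 1 △ Patch 2| = |Patch 1| + |Patch 2| − 2·|Patch 1∩Patch 2| = 17 + 18.5 − 18.05 = 17.45.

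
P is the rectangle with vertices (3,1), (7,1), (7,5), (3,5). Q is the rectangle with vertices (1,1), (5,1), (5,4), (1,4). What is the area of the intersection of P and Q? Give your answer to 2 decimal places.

6.00

|P∩Q|: x∈[3,5], y∈[1,4] → 2·3 = 6.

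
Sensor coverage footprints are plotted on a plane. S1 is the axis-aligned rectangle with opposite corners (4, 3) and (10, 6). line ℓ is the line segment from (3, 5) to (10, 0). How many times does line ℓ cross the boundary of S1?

2

The segment meets the boundary at (5.8,3), (4,4.286).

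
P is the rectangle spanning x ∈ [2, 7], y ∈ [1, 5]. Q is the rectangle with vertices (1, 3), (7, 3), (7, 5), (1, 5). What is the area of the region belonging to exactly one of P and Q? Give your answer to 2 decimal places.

12.00

|P∩Q|: x∈[2,7], y∈[3,5] → 5·2 = 10.
|P △ Q| = |P| + |Q| − 2·|P∩Q| = 20 + 12 − 20 = 12.00.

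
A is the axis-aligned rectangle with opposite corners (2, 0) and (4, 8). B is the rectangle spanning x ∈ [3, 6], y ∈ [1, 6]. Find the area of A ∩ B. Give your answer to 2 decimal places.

|A∩B|: x∈[3,4], y∈[1,6] → 1·5 = 5.

5.00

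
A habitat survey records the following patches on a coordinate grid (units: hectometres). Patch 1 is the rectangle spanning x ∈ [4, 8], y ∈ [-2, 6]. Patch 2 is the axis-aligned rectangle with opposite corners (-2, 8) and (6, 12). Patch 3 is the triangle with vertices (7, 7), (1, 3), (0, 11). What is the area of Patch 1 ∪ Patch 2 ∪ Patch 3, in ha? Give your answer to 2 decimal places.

By inclusion–exclusion:
Individual areas: |Patch 1| = 32, |Patch 2| = 32, |Patch 3| = 26.
|Patch 1∩Patch 2| = 0 (no overlap).
|Patch 1∩Patch 3| = 0.75.
|Patch 2∩Patch 3| = 7.3125.
|Patch 1∩Patch 2∩Patch 3| = 0.
|Patch 1 ∪ Patch 2 ∪ Patch 3| = 90 − 8.0625 + 0 = 81.94.

81.94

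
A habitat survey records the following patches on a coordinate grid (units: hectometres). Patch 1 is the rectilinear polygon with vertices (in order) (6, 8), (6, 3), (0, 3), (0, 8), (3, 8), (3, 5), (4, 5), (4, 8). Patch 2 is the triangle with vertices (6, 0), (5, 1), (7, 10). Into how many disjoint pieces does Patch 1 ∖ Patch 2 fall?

Patch 1 ∖ Patch 2 is a single connected region.

1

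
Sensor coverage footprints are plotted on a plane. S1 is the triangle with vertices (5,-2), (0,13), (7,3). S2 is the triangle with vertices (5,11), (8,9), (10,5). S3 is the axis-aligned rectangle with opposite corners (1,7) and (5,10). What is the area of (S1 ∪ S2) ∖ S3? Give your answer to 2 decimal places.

|S1 ∪ S2| = 31.5.
|(S1 ∪ S2) ∩ S3| = 4.95.
|(S1 ∪ S2) ∖ S3| = 31.5 − 4.95 = 26.55.

26.55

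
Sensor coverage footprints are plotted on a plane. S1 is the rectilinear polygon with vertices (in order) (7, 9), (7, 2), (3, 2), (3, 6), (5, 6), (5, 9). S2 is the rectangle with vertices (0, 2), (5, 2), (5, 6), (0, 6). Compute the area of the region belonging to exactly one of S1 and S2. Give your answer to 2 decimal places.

26.00

|S1| = 22, |S2| = 20, |S1∩S2| = 8.
|S1 △ S2| = |S1| + |S2| − 2·|S1∩S2| = 22 + 20 − 16 = 26.00.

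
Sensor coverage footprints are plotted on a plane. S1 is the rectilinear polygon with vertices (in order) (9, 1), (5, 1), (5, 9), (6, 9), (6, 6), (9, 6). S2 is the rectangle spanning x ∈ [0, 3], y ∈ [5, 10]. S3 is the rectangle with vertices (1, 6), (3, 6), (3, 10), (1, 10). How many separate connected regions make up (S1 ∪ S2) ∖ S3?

2

(S1 ∪ S2) ∖ S3 splits into 2 disjoint pieces (area 23, area 7).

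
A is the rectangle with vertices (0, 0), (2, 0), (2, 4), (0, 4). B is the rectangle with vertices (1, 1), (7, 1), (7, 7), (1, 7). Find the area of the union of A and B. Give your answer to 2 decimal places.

By inclusion–exclusion:
Individual areas: |A| = 8, |B| = 36.
|A∩B|: x∈[1,2], y∈[1,4] → 1·3 = 3.
|A ∪ B| = 44 − 3 = 41.00.

41.00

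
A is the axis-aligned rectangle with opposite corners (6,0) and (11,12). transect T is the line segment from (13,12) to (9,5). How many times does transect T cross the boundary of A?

The segment meets the boundary at (11,8.5).

1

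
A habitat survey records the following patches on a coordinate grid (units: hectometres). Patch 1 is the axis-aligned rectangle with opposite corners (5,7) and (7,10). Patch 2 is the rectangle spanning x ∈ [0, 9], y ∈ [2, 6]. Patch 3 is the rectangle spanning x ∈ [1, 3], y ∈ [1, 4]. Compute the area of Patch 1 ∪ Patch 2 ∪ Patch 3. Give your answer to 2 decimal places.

44.00

By inclusion–exclusion:
Individual areas: |Patch 1| = 6, |Patch 2| = 36, |Patch 3| = 6.
|Patch 1∩Patch 2| = 0 (no overlap).
|Patch 1∩Patch 3| = 0 (no overlap).
|Patch 2∩Patch 3|: x∈[1,3], y∈[2,4] → 2·2 = 4.
|Patch 1∩Patch 2∩Patch 3| = 0.
|Patch 1 ∪ Patch 2 ∪ Patch 3| = 48 − 4 + 0 = 44.00.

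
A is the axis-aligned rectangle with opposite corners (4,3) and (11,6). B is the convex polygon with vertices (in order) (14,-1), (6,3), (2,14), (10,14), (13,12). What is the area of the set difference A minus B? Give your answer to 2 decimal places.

|A| = 21, |A∩B| = 16.6364.
|A ∖ B| = |A| − |A∩B| = 21 − 16.6364 = 4.36.

4.36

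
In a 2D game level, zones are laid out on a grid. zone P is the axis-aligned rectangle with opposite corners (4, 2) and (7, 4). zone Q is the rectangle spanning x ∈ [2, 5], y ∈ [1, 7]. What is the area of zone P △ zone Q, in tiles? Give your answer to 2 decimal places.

|zone P∩zone Q|: x∈[4,5], y∈[2,4] → 1·2 = 2.
|zone P △ zone Q| = |zone P| + |zone Q| − 2·|zone P∩zone Q| = 6 + 18 − 4 = 20.00.

20.00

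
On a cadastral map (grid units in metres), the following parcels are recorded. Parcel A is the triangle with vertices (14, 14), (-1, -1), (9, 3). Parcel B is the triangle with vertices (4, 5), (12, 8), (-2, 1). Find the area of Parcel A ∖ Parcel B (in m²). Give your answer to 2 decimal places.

|Parcel A| = 45, |Parcel A∩Parcel B| = 3.1484.
|Parcel A ∖ Parcel B| = |Parcel A| − |Parcel A∩Parcel B| = 45 − 3.1484 = 41.85.

41.85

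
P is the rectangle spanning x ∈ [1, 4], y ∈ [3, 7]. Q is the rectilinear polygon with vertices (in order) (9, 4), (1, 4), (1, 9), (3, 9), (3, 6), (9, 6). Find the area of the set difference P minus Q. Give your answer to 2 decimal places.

|P| = 12, |P∩Q| = 8.
|P ∖ Q| = |P| − |P∩Q| = 12 − 8 = 4.00.

4.00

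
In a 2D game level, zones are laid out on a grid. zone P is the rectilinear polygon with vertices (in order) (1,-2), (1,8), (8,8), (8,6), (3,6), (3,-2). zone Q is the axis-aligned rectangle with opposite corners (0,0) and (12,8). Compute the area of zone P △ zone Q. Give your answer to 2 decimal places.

74.00

|zone P| = 30, |zone Q| = 96, |zone P∩zone Q| = 26.
|zone P △ zone Q| = |zone P| + |zone Q| − 2·|zone P∩zone Q| = 30 + 96 − 52 = 74.00.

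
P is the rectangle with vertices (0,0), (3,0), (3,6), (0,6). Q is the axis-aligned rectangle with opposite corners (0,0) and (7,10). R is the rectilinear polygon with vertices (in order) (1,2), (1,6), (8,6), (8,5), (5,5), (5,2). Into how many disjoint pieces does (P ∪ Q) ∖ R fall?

(P ∪ Q) ∖ R is a single connected region.

1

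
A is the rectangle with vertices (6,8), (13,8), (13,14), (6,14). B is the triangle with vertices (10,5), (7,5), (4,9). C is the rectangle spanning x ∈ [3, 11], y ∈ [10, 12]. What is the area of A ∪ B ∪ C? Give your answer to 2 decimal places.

By inclusion–exclusion:
Individual areas: |A| = 42, |B| = 6, |C| = 16.
|A∩B| = 0.
|A∩C|: x∈[6,11], y∈[10,12] → 5·2 = 10.
|B∩C| = 0.
|A∩B∩C| = 0.
|A ∪ B ∪ C| = 64 − 10 + 0 = 54.00.

54.00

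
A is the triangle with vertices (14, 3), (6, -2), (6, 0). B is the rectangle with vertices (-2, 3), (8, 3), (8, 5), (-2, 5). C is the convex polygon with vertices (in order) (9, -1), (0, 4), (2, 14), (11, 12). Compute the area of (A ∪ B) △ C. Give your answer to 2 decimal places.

|A ∪ B| = 28.
|(A ∪ B) ∩ C| = 17.4055.
|(A ∪ B) △ C| = 28 + 110.5 − 34.811 = 103.69.

103.69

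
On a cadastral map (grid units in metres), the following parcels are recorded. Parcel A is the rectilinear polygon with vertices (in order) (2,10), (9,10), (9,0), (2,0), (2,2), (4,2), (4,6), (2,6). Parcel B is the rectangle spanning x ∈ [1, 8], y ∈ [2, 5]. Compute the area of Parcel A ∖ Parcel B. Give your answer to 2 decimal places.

50.00

|Parcel A| = 62, |Parcel A∩Parcel B| = 12.
|Parcel A ∖ Parcel B| = |Parcel A| − |Parcel A∩Parcel B| = 62 − 12 = 50.00.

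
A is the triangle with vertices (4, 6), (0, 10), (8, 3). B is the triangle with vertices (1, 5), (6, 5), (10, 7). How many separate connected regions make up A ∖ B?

A ∖ B splits into 2 disjoint pieces (area 1.2593, area 0.381).

2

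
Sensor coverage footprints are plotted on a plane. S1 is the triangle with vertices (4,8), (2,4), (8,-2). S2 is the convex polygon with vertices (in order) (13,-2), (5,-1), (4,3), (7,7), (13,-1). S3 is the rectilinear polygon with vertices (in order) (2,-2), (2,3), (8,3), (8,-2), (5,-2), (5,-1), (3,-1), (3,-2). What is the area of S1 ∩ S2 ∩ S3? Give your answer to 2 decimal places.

The intersection is the polygon with vertices (4,3), (6,3), (7.737,-1.342), (7.286,-1.286), (4.333,1.667).
By the shoelace formula its area is 6.69.

6.69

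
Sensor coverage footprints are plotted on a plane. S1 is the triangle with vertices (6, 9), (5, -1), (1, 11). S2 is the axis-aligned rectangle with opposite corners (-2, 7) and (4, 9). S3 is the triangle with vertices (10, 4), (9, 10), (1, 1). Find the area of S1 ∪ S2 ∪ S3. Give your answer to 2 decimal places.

By inclusion–exclusion:
Individual areas: |S1| = 26, |S2| = 12, |S3| = 28.5.
|S1∩S2| = 4.
|S1∩S3| = 5.2601.
|S2∩S3| = 0.
|S1∩S2∩S3| = 0.
|S1 ∪ S2 ∪ S3| = 66.5 − 9.2601 + 0 = 57.24.

57.24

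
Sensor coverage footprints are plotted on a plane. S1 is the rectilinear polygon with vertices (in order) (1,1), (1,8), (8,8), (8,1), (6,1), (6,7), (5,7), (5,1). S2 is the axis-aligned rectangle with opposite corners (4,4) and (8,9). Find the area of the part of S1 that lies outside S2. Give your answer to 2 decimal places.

|S1| = 43, |S1∩S2| = 13.
|S1 ∖ S2| = |S1| − |S1∩S2| = 43 − 13 = 30.00.

30.00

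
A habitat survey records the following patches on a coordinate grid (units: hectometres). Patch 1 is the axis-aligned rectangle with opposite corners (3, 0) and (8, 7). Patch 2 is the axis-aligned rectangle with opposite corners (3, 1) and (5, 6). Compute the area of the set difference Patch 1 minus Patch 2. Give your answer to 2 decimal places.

|Patch 1∩Patch 2|: x∈[3,5], y∈[1,6] → 2·5 = 10.
|Patch 1| = 35.
|Patch 1 ∖ Patch 2| = |Patch 1| − |Patch 1∩Patch 2| = 35 − 10 = 25.00.

25.00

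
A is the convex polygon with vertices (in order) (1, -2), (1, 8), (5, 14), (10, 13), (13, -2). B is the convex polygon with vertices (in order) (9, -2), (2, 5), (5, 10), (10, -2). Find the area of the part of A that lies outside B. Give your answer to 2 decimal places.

118.00

|A| = 152, |A∩B| = 34.
|A ∖ B| = |A| − |A∩B| = 152 − 34 = 118.00.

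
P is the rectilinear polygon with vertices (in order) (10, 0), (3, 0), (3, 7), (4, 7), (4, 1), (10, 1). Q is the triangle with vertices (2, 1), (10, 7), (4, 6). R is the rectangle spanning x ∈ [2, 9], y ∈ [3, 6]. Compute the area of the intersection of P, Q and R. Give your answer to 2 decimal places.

1.75

The intersection is the polygon with vertices (4,6), (4,3), (3,3), (3,3.5).
By the shoelace formula its area is 1.75.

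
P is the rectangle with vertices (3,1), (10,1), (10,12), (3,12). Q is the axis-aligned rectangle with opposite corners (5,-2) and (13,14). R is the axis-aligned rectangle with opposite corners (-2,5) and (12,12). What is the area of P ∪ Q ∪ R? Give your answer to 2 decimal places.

185.00

By inclusion–exclusion:
Individual areas: |P| = 77, |Q| = 128, |R| = 98.
|P∩Q|: x∈[5,10], y∈[1,12] → 5·11 = 55.
|P∩R|: x∈[3,10], y∈[5,12] → 7·7 = 49.
|Q∩R|: x∈[5,12], y∈[5,12] → 7·7 = 49.
|P∩Q∩R| = 35.
|P ∪ Q ∪ R| = 303 − 153 + 35 = 185.00.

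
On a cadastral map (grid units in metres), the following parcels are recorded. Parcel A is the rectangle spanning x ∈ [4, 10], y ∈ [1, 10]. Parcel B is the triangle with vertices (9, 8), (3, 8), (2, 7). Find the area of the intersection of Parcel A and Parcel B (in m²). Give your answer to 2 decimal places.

The intersection is the polygon with vertices (4,8), (9,8), (4,7.286).
By the shoelace formula its area is 1.79.

1.79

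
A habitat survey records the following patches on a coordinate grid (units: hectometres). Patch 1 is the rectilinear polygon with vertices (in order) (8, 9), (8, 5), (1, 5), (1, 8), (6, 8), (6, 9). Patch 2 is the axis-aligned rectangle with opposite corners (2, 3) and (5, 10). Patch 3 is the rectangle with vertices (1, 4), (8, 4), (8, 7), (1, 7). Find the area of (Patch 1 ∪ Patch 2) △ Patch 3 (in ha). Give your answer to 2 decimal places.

22.00

|Patch 1 ∪ Patch 2| = 35.
|(Patch 1 ∪ Patch 2) ∩ Patch 3| = 17.
|(Patch 1 ∪ Patch 2) △ Patch 3| = 35 + 21 − 34 = 22.00.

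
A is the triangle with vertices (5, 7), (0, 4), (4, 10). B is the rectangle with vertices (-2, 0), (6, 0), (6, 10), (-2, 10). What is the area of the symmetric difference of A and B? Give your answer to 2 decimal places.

71.00

|A| = 9, |B| = 80, |A∩B| = 9.
|A △ B| = |A| + |B| − 2·|A∩B| = 9 + 80 − 18 = 71.00.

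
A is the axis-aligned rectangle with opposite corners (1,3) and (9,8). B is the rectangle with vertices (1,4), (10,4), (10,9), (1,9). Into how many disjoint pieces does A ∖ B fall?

A ∖ B is a single connected region.

1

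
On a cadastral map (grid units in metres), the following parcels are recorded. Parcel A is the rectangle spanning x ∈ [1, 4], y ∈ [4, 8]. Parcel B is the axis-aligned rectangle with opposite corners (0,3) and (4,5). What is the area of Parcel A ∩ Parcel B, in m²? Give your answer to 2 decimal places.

3.00

|Parcel A∩Parcel B|: x∈[1,4], y∈[4,5] → 3·1 = 3.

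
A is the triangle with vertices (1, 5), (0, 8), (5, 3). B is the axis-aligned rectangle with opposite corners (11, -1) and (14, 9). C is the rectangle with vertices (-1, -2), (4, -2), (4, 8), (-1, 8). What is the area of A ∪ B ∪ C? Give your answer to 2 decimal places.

By inclusion–exclusion:
Individual areas: |A| = 5, |B| = 30, |C| = 50.
|A∩B| = 0.
|A∩C| = 4.75.
|B∩C| = 0 (no overlap).
|A∩B∩C| = 0.
|A ∪ B ∪ C| = 85 − 4.75 + 0 = 80.25.

80.25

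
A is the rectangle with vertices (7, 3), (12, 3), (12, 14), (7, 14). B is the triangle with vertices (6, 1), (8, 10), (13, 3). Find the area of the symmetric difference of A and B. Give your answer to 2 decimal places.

41.40

|A| = 55, |B| = 29.5, |A∩B| = 21.55.
|A △ B| = |A| + |B| − 2·|A∩B| = 55 + 29.5 − 43.1 = 41.40.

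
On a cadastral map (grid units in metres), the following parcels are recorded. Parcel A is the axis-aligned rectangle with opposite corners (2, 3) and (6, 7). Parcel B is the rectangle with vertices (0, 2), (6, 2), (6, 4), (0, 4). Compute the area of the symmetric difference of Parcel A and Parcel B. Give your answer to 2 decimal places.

20.00

|Parcel A∩Parcel B|: x∈[2,6], y∈[3,4] → 4·1 = 4.
|Parcel A △ Parcel B| = |Parcel A| + |Parcel B| − 2·|Parcel A∩Parcel B| = 16 + 12 − 8 = 20.00.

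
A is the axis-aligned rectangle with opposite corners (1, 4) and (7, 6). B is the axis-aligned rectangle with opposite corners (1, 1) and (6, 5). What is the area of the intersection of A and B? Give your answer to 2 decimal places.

5.00

|A∩B|: x∈[1,6], y∈[4,5] → 5·1 = 5.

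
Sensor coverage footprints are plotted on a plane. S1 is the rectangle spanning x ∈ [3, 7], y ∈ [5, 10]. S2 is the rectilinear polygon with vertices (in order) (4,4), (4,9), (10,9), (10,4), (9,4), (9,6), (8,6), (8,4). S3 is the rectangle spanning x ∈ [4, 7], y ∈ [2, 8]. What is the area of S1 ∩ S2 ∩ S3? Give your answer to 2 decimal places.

The intersection is the polygon with vertices (4,5), (4,8), (7,8), (7,5).
By the shoelace formula its area is 9.00.

9.00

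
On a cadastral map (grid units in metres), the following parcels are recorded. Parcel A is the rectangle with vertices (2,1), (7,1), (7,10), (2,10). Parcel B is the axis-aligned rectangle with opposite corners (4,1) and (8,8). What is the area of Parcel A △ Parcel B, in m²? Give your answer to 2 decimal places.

|Parcel A∩Parcel B|: x∈[4,7], y∈[1,8] → 3·7 = 21.
|Parcel A △ Parcel B| = |Parcel A| + |Parcel B| − 2·|Parcel A∩Parcel B| = 45 + 28 − 42 = 31.00.

31.00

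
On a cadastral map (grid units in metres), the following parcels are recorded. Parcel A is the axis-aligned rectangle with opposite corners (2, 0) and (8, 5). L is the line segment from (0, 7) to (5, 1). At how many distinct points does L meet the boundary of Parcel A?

The segment meets the boundary at (2,4.6).

1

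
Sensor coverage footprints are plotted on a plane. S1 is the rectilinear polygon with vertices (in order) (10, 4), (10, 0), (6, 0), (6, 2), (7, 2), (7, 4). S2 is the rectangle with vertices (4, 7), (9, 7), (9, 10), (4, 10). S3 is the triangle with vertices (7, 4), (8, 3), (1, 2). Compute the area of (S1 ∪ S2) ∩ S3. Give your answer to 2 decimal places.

0.57

The region (S1 ∪ S2) ∩ S3 is the polygon with vertices (7,4), (8,3), (7,2.857).
By the shoelace formula its area is 0.57.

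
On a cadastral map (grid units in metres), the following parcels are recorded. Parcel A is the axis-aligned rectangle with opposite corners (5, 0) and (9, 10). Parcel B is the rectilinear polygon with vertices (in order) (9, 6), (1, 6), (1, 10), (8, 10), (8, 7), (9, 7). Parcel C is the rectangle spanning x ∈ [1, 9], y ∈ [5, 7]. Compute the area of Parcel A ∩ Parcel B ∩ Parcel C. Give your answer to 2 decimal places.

4.00

The intersection is the polygon with vertices (5,6), (5,7), (8,7), (9,7), (9,6).
By the shoelace formula its area is 4.00.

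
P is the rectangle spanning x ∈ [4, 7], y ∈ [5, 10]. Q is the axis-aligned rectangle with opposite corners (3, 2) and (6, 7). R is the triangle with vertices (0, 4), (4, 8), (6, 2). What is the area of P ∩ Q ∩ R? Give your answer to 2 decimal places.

The intersection is the polygon with vertices (4,7), (4.333,7), (5,5), (4,5).
By the shoelace formula its area is 1.33.

1.33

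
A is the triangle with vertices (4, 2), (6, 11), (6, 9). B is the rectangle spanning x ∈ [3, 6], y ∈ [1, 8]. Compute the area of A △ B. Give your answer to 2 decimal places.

|A| = 2, |B| = 21, |A∩B| = 1.1429.
|A △ B| = |A| + |B| − 2·|A∩B| = 2 + 21 − 2.2857 = 20.71.

20.71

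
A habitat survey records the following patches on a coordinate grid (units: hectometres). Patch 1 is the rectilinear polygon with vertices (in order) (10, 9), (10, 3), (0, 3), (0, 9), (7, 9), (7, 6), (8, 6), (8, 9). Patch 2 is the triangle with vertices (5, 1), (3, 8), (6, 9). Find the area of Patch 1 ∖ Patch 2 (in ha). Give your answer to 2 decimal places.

46.32

|Patch 1| = 57, |Patch 1∩Patch 2| = 10.6786.
|Patch 1 ∖ Patch 2| = |Patch 1| − |Patch 1∩Patch 2| = 57 − 10.6786 = 46.32.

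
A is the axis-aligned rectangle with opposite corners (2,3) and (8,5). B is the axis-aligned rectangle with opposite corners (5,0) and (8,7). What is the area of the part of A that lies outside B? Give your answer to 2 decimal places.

|A∩B|: x∈[5,8], y∈[3,5] → 3·2 = 6.
|A| = 12.
|A ∖ B| = |A| − |A∩B| = 12 − 6 = 6.00.

6.00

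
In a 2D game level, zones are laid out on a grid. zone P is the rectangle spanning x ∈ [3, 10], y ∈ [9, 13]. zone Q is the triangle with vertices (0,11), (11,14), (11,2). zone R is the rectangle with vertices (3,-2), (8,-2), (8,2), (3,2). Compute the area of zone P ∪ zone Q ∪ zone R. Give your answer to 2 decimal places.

By inclusion–exclusion:
Individual areas: |zone P| = 28, |zone Q| = 66, |zone R| = 20.
|zone P∩zone Q| = 25.4394.
|zone P∩zone R| = 0 (no overlap).
|zone Q∩zone R| = 0.
|zone P∩zone Q∩zone R| = 0.
|zone P ∪ zone Q ∪ zone R| = 114 − 25.4394 + 0 = 88.56.

88.56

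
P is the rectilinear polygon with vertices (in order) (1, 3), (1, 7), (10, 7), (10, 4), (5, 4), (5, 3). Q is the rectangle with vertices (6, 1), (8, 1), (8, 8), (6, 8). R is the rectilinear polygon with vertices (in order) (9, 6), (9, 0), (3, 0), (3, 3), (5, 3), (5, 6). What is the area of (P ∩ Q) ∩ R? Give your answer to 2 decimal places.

The region (P ∩ Q) ∩ R is the polygon with vertices (8,4), (6,4), (6,6), (8,6).
By the shoelace formula its area is 4.00.

4.00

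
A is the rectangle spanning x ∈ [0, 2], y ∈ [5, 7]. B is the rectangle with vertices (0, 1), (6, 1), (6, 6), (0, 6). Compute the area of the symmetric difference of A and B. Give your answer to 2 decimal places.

|A∩B|: x∈[0,2], y∈[5,6] → 2·1 = 2.
|A △ B| = |A| + |B| − 2·|A∩B| = 4 + 30 − 4 = 30.00.

30.00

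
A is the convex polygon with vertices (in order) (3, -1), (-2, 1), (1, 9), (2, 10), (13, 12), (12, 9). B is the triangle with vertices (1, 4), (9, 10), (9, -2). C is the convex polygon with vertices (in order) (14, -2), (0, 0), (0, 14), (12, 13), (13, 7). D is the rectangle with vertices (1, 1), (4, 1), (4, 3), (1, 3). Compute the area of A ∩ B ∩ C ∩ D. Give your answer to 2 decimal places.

1.04

The intersection is the polygon with vertices (2.333,3), (4,3), (4,1.75).
By the shoelace formula its area is 1.04.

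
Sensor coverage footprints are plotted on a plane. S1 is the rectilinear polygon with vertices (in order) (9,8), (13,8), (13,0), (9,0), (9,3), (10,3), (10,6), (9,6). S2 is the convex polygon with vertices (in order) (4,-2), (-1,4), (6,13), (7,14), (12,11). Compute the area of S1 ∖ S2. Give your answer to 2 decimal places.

27.92

|S1| = 29, |S1∩S2| = 1.0817.
|S1 ∖ S2| = |S1| − |S1∩S2| = 29 − 1.0817 = 27.92.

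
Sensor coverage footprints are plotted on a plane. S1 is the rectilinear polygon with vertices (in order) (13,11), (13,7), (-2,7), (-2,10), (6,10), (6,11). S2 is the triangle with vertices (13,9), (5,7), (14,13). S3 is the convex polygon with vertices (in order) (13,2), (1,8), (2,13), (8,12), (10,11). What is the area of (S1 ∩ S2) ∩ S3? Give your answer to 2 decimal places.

The region (S1 ∩ S2) ∩ S3 is the polygon with vertices (5,7), (10.182,10.454), (10.846,8.461).
By the shoelace formula its area is 6.31.

6.31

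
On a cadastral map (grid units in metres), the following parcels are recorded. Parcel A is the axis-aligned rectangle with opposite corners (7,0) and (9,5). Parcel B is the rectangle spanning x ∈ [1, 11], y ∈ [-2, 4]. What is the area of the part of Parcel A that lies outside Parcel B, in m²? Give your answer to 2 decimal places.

2.00

|Parcel A∩Parcel B|: x∈[7,9], y∈[0,4] → 2·4 = 8.
|Parcel A| = 10.
|Parcel A ∖ Parcel B| = |Parcel A| − |Parcel A∩Parcel B| = 10 − 8 = 2.00.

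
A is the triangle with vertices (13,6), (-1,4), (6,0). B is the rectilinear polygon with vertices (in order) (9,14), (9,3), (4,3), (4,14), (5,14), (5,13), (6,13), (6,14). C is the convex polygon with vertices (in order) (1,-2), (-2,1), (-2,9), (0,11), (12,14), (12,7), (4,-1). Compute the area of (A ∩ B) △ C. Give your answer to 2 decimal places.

142.64

|A ∩ B| = 10.3571.
|(A ∩ B) ∩ C| = 9.8571.
|(A ∩ B) △ C| = 10.3571 + 152 − 19.7143 = 142.64.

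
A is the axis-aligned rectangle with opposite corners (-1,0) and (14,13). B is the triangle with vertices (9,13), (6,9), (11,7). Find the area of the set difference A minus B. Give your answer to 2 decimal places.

|A| = 195, |A∩B| = 13.
|A ∖ B| = |A| − |A∩B| = 195 − 13 = 182.00.

182.00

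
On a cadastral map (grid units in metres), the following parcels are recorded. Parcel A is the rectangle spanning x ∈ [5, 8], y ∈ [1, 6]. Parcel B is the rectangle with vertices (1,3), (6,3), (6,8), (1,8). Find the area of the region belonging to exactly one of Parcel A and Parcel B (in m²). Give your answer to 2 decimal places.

34.00

|Parcel A∩Parcel B|: x∈[5,6], y∈[3,6] → 1·3 = 3.
|Parcel A △ Parcel B| = |Parcel A| + |Parcel B| − 2·|Parcel A∩Parcel B| = 15 + 25 − 6 = 34.00.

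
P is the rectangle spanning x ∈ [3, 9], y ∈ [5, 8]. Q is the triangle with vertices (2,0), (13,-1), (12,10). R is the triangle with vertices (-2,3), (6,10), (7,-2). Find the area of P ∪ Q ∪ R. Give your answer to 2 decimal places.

By inclusion–exclusion:
Individual areas: |P| = 18, |Q| = 60, |R| = 51.5.
|P∩Q| = 2.
|P∩R| = 9.6518.
|Q∩R| = 11.3955.
|P∩Q∩R| = 0.
|P ∪ Q ∪ R| = 129.5 − 23.0473 + 0 = 106.45.

106.45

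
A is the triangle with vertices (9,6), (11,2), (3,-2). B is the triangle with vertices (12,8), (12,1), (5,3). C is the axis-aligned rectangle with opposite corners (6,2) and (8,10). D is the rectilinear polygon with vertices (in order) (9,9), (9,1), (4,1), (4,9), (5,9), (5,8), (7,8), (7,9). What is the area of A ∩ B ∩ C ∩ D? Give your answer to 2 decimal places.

The intersection is the polygon with vertices (8,4.667), (8,2.143), (6.441,2.588).
By the shoelace formula its area is 1.97.

1.97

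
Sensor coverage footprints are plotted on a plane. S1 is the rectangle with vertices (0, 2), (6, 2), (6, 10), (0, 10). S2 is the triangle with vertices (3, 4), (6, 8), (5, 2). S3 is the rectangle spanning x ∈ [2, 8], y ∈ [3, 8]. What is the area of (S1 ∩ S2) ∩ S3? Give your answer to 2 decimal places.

The region (S1 ∩ S2) ∩ S3 is the polygon with vertices (5.167,3), (4,3), (3,4), (6,8).
By the shoelace formula its area is 6.42.

6.42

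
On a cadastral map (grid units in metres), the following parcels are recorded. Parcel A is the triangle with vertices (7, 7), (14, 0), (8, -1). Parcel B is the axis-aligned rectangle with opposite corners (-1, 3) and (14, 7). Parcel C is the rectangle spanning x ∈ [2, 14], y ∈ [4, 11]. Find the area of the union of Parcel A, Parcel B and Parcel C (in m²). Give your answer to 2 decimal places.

125.50

By inclusion–exclusion:
Individual areas: |Parcel A| = 24.5, |Parcel B| = 60, |Parcel C| = 84.
|Parcel A∩Parcel B| = 7.
|Parcel A∩Parcel C| = 3.9375.
|Parcel B∩Parcel C|: x∈[2,14], y∈[4,7] → 12·3 = 36.
|Parcel A∩Parcel B∩Parcel C| = 3.9375.
|Parcel A ∪ Parcel B ∪ Parcel C| = 168.5 − 46.9375 + 3.9375 = 125.50.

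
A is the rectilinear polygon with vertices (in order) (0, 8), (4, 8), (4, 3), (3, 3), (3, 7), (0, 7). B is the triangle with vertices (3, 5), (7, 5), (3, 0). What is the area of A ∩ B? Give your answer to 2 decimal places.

The intersection is the polygon with vertices (4,3), (3,3), (3,5), (4,5).
By the shoelace formula its area is 2.00.

2.00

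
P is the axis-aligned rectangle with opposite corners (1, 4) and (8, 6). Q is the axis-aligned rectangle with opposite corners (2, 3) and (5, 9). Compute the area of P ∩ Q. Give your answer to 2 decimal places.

6.00

|P∩Q|: x∈[2,5], y∈[4,6] → 3·2 = 6.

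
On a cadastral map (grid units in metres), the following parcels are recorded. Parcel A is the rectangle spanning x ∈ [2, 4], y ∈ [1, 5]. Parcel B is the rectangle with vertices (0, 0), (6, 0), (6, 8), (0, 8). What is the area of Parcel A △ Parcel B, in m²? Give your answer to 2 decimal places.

40.00

|Parcel A∩Parcel B|: x∈[2,4], y∈[1,5] → 2·4 = 8.
|Parcel A △ Parcel B| = |Parcel A| + |Parcel B| − 2·|Parcel A∩Parcel B| = 8 + 48 − 16 = 40.00.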